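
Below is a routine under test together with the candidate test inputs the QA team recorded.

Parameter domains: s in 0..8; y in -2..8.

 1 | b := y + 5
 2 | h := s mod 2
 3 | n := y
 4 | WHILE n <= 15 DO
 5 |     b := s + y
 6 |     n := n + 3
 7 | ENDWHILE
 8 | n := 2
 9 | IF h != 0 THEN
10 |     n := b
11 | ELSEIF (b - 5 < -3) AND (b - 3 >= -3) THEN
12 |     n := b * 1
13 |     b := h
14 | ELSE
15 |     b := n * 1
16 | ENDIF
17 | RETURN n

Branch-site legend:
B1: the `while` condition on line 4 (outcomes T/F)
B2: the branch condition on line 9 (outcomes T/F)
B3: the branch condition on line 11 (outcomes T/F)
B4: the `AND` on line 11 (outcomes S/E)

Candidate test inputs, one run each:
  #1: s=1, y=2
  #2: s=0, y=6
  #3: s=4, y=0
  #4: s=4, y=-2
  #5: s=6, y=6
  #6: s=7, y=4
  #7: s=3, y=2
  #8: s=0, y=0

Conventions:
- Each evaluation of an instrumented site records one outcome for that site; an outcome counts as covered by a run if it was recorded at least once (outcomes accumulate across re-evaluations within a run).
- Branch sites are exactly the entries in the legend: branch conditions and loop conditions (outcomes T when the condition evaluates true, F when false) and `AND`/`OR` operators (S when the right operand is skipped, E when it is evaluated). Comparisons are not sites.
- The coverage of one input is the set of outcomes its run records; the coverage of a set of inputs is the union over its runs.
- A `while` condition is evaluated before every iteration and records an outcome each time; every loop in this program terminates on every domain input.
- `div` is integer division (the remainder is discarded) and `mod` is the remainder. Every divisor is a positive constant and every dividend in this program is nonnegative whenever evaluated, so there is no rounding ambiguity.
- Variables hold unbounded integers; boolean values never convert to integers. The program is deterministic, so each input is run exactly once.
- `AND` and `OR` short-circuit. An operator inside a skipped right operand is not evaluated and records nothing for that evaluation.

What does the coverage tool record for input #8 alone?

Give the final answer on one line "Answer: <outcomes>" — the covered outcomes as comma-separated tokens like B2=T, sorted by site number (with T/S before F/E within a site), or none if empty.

Event log for input #8 (s=0, y=0):
  B1->T, B1->T, B1->T, B1->T, B1->T, B1->T, B1->F, B2->F, B4->E, B3->T
collecting distinct outcomes: B1=T, B1=F, B2=F, B3=T, B4=E

Answer: B1=T, B1=F, B2=F, B3=T, B4=E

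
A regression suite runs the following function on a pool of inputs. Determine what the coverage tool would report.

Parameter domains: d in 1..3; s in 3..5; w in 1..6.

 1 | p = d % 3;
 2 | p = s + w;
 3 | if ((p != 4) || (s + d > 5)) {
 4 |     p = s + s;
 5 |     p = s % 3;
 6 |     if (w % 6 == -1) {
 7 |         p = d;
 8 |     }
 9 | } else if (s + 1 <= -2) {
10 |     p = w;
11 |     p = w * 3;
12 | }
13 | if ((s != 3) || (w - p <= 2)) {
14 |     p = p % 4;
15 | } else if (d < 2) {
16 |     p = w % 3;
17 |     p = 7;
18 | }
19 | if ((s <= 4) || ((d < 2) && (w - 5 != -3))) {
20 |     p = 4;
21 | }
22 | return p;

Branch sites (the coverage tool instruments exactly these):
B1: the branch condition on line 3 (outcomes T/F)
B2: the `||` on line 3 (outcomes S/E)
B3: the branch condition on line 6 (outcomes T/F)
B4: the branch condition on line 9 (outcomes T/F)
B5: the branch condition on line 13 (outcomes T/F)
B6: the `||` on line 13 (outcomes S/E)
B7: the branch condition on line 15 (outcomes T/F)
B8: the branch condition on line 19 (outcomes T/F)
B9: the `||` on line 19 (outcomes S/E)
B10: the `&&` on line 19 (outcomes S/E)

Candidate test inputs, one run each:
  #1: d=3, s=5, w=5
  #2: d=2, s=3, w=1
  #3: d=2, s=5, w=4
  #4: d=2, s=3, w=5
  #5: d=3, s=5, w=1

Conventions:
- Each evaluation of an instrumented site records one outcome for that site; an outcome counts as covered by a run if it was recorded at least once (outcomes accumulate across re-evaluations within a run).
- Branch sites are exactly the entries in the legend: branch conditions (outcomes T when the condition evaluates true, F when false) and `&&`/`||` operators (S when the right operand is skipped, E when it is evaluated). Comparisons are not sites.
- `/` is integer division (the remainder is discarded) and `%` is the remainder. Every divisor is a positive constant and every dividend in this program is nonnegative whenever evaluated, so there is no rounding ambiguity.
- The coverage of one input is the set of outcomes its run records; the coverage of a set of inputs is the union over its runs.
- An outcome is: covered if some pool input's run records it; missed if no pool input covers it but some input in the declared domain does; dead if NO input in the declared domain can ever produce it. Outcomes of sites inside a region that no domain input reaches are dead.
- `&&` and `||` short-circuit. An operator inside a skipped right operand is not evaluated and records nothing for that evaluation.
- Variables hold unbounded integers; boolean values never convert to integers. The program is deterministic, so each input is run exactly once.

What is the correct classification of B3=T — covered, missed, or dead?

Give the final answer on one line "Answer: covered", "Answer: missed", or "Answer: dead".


no pool input records B3=T
checking all 54 inputs in the declared domain: B3=T is never recorded -> dead
Answer: dead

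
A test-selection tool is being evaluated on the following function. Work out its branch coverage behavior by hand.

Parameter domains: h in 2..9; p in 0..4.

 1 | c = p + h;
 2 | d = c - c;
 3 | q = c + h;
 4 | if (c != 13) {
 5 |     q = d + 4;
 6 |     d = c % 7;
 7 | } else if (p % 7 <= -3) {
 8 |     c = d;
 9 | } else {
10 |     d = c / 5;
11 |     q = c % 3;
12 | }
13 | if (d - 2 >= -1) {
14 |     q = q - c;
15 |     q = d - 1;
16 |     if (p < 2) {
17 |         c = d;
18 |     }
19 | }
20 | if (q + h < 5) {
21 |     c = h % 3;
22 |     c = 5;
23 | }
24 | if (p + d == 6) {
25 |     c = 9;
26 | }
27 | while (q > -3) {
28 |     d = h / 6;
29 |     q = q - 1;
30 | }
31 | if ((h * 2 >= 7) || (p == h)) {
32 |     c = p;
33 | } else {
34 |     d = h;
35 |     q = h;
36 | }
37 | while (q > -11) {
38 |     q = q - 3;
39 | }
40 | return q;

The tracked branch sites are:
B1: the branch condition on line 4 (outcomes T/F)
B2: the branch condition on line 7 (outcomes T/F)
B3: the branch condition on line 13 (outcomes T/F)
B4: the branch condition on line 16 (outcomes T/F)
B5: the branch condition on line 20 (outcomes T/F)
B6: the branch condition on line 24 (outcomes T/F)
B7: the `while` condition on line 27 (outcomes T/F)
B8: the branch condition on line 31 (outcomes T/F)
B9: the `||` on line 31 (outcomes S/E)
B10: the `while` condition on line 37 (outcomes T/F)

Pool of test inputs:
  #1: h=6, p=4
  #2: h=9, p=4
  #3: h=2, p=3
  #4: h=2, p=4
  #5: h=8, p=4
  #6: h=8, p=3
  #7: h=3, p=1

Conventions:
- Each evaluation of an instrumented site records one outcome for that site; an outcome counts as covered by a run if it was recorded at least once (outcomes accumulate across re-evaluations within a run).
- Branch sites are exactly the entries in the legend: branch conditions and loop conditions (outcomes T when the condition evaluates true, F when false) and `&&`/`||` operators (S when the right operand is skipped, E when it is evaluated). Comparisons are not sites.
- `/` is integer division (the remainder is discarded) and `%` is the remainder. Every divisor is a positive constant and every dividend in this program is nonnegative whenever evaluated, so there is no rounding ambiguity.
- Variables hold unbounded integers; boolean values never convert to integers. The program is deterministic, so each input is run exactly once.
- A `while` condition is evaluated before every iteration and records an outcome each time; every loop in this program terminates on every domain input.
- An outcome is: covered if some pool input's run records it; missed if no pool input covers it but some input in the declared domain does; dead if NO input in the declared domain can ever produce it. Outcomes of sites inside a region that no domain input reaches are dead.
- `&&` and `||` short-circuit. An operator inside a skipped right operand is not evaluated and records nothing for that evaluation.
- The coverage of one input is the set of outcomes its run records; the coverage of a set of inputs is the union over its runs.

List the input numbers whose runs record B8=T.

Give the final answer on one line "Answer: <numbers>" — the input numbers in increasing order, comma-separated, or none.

input #1 (h=6, p=4): covers B8=T
input #2 (h=9, p=4): covers B8=T
input #3 (h=2, p=3): misses B8=T
input #4 (h=2, p=4): misses B8=T
input #5 (h=8, p=4): covers B8=T
input #6 (h=8, p=3): covers B8=T
input #7 (h=3, p=1): misses B8=T

Answer: 1, 2, 5, 6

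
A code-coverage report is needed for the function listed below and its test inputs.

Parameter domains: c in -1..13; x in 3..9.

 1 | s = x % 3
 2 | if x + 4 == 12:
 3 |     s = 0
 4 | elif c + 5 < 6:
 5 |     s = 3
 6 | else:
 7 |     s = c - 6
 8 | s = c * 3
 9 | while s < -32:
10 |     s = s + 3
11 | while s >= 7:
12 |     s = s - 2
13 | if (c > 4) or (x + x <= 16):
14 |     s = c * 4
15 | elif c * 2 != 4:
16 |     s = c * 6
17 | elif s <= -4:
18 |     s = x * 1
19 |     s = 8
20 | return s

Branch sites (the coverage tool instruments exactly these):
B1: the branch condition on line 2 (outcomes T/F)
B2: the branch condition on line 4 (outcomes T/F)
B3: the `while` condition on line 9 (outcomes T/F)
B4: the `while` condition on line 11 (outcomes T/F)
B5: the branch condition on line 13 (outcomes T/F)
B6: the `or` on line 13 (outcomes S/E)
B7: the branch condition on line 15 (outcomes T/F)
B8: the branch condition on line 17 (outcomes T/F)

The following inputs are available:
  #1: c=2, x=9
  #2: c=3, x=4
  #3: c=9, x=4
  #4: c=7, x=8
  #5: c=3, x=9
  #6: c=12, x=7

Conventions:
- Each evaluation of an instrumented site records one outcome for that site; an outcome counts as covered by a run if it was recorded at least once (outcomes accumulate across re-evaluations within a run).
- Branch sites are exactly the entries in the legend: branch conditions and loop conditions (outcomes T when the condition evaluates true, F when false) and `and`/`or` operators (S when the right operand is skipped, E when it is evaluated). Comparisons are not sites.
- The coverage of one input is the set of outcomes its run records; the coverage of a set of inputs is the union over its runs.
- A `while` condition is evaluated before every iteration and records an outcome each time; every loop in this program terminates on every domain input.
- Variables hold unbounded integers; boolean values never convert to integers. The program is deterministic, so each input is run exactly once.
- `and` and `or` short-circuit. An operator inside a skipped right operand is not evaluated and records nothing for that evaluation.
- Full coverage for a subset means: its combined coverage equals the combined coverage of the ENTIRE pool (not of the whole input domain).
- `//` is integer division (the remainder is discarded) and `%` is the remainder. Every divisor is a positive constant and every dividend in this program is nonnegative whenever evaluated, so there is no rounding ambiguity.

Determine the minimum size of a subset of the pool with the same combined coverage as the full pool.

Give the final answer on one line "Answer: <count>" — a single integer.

input #1, c=2, x=9: outcomes B1=F, B2=F, B3=F, B4=F, B5=F, B6=E, B7=F, B8=F
input #2, c=3, x=4: outcomes B1=F, B2=F, B3=F, B4=T, B4=F, B5=T, B6=E
input #3, c=9, x=4: outcomes B1=F, B2=F, B3=F, B4=T, B4=F, B5=T, B6=S
input #4, c=7, x=8: outcomes B1=T, B3=F, B4=T, B4=F, B5=T, B6=S
input #5, c=3, x=9: outcomes B1=F, B2=F, B3=F, B4=T, B4=F, B5=F, B6=E, B7=T
input #6, c=12, x=7: outcomes B1=F, B2=F, B3=F, B4=T, B4=F, B5=T, B6=S
the full pool covers 13 outcomes: B1=T, B1=F, B2=F, B3=F, B4=T, B4=F, B5=T, B5=F, B6=S, B6=E, B7=T, B7=F, B8=F
every size-1 subset falls short of the 13 outcomes (best: 8/13)
every size-2 subset falls short of the 13 outcomes (best: 12/13)
size 3: inputs {1, 4, 5} cover all 13 outcomes, and no lexicographically smaller subset of this size does

Answer: 3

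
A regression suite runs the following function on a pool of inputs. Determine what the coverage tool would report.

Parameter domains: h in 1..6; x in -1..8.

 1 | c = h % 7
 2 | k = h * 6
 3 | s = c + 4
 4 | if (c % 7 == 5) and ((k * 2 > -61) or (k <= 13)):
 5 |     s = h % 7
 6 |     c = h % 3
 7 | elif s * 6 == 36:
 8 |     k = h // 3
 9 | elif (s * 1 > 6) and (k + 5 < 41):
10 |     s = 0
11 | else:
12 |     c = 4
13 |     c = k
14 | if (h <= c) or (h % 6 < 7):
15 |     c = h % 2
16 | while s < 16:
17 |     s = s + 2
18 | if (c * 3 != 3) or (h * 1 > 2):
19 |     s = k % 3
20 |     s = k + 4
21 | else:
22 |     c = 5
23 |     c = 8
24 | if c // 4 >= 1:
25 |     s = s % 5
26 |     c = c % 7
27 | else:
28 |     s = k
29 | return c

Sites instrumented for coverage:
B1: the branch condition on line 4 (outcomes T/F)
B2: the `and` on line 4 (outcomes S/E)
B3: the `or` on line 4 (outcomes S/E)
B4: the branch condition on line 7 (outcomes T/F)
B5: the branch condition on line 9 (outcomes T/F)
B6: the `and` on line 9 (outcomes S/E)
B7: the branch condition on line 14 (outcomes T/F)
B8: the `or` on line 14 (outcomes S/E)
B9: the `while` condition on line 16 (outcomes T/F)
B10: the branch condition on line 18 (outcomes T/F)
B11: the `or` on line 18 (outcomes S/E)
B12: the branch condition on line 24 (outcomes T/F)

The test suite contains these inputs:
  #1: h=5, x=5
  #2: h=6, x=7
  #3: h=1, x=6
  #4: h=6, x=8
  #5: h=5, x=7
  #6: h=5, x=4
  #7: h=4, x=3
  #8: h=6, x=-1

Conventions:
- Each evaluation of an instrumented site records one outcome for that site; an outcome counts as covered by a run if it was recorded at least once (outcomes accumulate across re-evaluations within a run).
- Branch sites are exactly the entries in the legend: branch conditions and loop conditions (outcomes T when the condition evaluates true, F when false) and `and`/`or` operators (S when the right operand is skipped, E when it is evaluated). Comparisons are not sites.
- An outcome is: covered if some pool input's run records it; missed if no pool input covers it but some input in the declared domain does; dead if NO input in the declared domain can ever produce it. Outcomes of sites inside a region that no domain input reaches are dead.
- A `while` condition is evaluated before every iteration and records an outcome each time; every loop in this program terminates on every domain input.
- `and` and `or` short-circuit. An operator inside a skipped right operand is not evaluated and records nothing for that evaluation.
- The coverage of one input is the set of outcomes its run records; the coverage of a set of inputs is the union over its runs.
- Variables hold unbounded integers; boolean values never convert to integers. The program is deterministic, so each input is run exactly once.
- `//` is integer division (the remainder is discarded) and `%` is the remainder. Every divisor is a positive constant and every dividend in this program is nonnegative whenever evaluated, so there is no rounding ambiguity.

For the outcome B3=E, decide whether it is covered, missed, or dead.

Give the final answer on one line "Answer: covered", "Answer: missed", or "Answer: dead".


no pool input records B3=E
checking all 60 inputs in the declared domain: B3=E is never recorded -> dead
Answer: dead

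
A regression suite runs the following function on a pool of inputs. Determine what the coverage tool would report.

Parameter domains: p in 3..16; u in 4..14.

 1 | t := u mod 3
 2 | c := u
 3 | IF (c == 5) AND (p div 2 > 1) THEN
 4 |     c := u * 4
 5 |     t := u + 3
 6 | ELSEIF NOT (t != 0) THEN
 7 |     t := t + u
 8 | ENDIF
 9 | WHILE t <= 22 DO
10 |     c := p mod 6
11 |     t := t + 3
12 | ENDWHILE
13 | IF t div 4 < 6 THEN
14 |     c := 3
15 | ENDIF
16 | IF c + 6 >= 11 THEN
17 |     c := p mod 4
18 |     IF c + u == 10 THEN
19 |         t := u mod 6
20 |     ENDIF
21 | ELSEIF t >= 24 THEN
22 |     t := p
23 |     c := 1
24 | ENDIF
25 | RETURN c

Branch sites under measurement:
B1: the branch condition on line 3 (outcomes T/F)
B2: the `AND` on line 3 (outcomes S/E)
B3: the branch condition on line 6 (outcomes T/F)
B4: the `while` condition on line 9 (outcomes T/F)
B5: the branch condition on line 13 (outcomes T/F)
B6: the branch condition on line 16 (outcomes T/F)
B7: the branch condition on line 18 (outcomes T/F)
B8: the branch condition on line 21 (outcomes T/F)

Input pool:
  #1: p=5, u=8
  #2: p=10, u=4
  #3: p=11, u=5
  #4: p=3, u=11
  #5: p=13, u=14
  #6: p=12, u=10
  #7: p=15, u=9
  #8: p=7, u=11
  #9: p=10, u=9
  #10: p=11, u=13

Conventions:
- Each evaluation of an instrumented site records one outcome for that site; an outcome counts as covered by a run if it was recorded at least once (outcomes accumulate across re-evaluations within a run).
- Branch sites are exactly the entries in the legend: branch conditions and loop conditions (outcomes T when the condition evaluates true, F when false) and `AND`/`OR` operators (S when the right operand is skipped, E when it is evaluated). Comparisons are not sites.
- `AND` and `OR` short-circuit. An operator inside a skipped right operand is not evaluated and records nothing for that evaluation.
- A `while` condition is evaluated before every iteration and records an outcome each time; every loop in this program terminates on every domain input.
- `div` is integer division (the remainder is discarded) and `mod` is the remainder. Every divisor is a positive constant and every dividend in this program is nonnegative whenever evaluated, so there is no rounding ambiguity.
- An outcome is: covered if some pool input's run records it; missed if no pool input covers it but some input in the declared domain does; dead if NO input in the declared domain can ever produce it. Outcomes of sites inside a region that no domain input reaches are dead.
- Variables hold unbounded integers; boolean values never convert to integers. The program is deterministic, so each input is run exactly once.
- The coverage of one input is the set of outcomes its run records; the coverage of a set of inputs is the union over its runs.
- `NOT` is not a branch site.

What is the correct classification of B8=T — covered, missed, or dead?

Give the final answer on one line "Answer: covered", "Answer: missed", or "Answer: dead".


B8=T is recorded by pool input(s) 2, 6, 7, 9 -> covered
Answer: covered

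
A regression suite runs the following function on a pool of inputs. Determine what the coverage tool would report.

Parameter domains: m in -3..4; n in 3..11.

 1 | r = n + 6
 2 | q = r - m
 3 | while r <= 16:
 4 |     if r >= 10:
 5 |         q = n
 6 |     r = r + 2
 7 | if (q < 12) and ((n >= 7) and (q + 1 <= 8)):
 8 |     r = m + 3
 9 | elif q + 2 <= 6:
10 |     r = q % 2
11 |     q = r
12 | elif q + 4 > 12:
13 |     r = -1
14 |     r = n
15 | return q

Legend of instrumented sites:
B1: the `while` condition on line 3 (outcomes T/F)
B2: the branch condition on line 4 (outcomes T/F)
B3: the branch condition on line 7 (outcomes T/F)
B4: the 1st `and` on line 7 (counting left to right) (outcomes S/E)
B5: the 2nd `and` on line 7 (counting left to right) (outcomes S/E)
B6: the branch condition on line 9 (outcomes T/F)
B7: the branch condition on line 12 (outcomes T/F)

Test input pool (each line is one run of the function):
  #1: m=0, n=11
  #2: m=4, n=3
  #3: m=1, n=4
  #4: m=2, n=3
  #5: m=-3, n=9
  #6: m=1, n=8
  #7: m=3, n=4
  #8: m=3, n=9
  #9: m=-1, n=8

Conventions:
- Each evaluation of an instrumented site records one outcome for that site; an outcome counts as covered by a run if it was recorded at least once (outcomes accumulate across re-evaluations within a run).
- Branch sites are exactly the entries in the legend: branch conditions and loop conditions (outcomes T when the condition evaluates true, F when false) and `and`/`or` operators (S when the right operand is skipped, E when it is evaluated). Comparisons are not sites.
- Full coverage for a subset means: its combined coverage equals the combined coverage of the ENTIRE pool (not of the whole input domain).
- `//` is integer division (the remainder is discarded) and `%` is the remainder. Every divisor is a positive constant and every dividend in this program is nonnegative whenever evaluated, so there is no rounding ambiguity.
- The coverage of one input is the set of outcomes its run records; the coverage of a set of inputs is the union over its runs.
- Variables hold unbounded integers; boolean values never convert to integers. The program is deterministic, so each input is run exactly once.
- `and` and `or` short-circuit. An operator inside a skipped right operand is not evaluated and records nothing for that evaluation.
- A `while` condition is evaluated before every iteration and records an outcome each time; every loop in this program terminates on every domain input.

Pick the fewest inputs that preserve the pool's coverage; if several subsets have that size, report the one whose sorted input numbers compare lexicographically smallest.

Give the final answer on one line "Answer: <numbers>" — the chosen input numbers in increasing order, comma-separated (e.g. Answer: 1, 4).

input #1 (m=0, n=11): covers B1=F, B3=F, B4=S, B6=F, B7=T
input #2 (m=4, n=3): covers B1=T, B1=F, B2=T, B2=F, B3=F, B4=E, B5=S, B6=T
input #3 (m=1, n=4): covers B1=T, B1=F, B2=T, B3=F, B4=E, B5=S, B6=T
input #4 (m=2, n=3): covers B1=T, B1=F, B2=T, B2=F, B3=F, B4=E, B5=S, B6=T
input #5 (m=-3, n=9): covers B1=T, B1=F, B2=T, B3=F, B4=E, B5=E, B6=F, B7=T
input #6 (m=1, n=8): covers B1=T, B1=F, B2=T, B3=F, B4=E, B5=E, B6=F, B7=F
input #7 (m=3, n=4): covers B1=T, B1=F, B2=T, B3=F, B4=E, B5=S, B6=T
input #8 (m=3, n=9): covers B1=T, B1=F, B2=T, B3=F, B4=E, B5=E, B6=F, B7=T
input #9 (m=-1, n=8): covers B1=T, B1=F, B2=T, B3=F, B4=E, B5=E, B6=F, B7=F
union over all inputs: B1=T, B1=F, B2=T, B2=F, B3=F, B4=S, B4=E, B5=S, B5=E, B6=T, B6=F, B7=T, B7=F (13 outcomes)
every size-1 subset falls short of the 13 outcomes (best: 8/13)
every size-2 subset falls short of the 13 outcomes (best: 11/13)
inputs {1, 2, 6} (size 3) cover everything; no size-3 subset with a lexicographically smaller index list covers all 13

Answer: 1, 2, 6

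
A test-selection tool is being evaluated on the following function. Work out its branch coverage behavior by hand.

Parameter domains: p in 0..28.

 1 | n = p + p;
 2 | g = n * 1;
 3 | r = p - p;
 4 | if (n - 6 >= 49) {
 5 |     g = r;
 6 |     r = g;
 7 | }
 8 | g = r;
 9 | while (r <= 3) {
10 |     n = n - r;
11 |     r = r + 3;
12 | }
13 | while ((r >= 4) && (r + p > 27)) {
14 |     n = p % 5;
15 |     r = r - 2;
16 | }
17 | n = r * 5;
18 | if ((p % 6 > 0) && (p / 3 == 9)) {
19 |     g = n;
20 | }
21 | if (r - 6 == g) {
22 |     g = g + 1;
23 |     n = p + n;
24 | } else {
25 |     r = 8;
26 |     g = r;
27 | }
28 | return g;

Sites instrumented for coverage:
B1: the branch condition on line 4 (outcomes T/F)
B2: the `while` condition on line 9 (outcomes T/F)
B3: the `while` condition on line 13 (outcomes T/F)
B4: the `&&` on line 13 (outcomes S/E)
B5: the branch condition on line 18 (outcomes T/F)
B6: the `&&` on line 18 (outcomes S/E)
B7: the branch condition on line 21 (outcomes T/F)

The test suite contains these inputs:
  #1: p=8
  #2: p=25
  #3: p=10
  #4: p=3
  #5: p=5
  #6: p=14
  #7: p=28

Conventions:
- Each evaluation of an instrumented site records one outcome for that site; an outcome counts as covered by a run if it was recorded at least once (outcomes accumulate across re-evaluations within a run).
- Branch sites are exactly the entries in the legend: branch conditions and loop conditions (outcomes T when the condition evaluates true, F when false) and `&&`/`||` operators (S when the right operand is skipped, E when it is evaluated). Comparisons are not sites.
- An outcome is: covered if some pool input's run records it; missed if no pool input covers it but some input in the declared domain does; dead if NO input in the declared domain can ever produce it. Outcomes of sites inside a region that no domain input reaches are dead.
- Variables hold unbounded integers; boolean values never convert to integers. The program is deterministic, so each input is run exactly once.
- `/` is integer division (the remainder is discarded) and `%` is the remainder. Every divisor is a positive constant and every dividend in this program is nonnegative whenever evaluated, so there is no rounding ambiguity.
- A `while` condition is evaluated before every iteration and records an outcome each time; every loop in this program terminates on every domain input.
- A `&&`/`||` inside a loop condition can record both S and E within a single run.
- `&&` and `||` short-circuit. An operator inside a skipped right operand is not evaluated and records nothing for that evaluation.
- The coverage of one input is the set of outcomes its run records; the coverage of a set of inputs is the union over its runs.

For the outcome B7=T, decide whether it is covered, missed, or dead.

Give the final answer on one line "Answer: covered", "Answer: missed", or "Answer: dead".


B7=T is recorded by pool input(s) 1, 3, 4, 5, 6 -> covered
Answer: covered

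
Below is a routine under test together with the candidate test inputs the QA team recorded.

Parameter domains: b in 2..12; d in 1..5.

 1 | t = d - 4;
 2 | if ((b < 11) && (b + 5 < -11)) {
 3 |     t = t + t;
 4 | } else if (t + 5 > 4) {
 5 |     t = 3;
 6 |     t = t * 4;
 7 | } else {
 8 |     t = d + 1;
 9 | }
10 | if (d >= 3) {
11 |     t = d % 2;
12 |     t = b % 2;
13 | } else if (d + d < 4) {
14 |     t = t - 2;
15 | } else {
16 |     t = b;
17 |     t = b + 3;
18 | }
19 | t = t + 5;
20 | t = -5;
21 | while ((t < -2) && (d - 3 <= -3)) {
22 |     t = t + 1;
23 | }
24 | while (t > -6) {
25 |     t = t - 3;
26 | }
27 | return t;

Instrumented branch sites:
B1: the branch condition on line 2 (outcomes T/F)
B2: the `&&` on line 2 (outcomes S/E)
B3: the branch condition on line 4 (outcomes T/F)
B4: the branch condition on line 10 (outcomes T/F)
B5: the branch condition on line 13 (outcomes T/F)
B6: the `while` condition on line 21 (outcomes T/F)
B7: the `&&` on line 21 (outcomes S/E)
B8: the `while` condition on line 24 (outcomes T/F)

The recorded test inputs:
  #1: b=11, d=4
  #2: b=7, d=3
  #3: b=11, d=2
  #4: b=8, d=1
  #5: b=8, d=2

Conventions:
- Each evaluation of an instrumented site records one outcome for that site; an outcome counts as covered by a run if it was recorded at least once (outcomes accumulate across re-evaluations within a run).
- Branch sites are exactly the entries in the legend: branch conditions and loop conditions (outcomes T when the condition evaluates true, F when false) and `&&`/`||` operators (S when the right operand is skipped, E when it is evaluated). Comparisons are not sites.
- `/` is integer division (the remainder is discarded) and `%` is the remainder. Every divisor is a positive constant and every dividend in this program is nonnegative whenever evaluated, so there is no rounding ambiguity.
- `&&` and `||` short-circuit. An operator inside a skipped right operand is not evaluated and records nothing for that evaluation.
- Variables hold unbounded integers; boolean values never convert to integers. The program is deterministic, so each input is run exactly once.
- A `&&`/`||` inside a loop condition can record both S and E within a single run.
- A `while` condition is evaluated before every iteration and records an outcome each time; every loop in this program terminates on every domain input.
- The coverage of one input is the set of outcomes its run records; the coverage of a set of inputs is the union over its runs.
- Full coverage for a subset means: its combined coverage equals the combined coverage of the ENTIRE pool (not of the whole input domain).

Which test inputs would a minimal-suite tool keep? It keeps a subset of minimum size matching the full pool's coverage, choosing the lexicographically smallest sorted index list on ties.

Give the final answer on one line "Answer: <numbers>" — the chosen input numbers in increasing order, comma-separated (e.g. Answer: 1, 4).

input #1 (b=11, d=4): events B2->S, B1->F, B3->T, B4->T, B7->E, B6->F, B8->T, B8->F; covers B1=F, B2=S, B3=T, B4=T, B6=F, B7=E, B8=T, B8=F
input #2 (b=7, d=3): events B2->E, B1->F, B3->F, B4->T, B7->E, B6->F, B8->T, B8->F; covers B1=F, B2=E, B3=F, B4=T, B6=F, B7=E, B8=T, B8=F
input #3 (b=11, d=2): events B2->S, B1->F, B3->F, B4->F, B5->F, B7->E, B6->F, B8->T, B8->F; covers B1=F, B2=S, B3=F, B4=F, B5=F, B6=F, B7=E, B8=T, B8=F
input #4 (b=8, d=1): events B2->E, B1->F, B3->F, B4->F, B5->T, B7->E, B6->F, B8->T, B8->F; covers B1=F, B2=E, B3=F, B4=F, B5=T, B6=F, B7=E, B8=T, B8=F
input #5 (b=8, d=2): events B2->E, B1->F, B3->F, B4->F, B5->F, B7->E, B6->F, B8->T, B8->F; covers B1=F, B2=E, B3=F, B4=F, B5=F, B6=F, B7=E, B8=T, B8=F
the full pool covers 13 outcomes: B1=F, B2=S, B2=E, B3=T, B3=F, B4=T, B4=F, B5=T, B5=F, B6=F, B7=E, B8=T, B8=F
size 1 is not enough: best union over all size-1 subsets is 9/13
size 2 is not enough: best union over all size-2 subsets is 12/13
the canonical winner is {1, 3, 4}: size 3, full 13-outcome coverage, earliest index list among size-3 covers

Answer: 1, 3, 4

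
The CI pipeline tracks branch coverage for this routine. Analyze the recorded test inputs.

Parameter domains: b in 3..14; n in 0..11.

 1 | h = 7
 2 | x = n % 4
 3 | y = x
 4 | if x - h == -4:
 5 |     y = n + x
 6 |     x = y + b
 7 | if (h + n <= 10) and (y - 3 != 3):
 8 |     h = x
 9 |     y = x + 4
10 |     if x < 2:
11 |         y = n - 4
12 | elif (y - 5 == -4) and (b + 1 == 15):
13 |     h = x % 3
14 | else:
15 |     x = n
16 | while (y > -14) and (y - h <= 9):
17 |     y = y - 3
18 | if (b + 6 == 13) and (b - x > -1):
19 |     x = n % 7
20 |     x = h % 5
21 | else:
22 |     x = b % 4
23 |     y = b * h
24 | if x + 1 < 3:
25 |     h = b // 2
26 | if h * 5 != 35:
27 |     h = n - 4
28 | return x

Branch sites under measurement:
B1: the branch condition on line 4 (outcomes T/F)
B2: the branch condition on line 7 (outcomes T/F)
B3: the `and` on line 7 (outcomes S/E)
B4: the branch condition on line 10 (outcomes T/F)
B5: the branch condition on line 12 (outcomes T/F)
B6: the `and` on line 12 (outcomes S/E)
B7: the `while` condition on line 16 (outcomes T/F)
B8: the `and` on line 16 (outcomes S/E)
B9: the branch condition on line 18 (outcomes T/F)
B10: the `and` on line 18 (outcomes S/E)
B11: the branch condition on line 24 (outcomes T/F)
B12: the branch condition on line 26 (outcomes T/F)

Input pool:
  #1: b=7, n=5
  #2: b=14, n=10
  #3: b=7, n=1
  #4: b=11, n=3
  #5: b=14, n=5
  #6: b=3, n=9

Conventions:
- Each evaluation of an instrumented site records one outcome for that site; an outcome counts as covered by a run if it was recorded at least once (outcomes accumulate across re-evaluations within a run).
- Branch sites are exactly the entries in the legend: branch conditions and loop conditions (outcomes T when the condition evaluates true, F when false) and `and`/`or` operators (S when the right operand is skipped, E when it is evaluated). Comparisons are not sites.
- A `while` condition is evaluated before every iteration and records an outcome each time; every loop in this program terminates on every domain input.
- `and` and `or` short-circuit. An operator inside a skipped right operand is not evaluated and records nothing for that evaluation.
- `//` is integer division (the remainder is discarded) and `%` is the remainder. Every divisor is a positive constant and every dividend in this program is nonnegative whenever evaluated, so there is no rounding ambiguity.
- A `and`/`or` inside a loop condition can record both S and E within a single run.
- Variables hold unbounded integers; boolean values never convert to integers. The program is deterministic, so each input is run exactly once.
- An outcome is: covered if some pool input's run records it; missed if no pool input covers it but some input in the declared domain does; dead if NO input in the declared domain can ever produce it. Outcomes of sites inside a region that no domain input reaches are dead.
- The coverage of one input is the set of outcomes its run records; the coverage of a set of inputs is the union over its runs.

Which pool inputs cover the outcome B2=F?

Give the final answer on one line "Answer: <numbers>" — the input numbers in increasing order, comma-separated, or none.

input #1 (b=7, n=5): produces B2=F
input #2 (b=14, n=10): produces B2=F
input #3 (b=7, n=1): does not produce B2=F
input #4 (b=11, n=3): produces B2=F
input #5 (b=14, n=5): produces B2=F
input #6 (b=3, n=9): produces B2=F

Answer: 1, 2, 4, 5, 6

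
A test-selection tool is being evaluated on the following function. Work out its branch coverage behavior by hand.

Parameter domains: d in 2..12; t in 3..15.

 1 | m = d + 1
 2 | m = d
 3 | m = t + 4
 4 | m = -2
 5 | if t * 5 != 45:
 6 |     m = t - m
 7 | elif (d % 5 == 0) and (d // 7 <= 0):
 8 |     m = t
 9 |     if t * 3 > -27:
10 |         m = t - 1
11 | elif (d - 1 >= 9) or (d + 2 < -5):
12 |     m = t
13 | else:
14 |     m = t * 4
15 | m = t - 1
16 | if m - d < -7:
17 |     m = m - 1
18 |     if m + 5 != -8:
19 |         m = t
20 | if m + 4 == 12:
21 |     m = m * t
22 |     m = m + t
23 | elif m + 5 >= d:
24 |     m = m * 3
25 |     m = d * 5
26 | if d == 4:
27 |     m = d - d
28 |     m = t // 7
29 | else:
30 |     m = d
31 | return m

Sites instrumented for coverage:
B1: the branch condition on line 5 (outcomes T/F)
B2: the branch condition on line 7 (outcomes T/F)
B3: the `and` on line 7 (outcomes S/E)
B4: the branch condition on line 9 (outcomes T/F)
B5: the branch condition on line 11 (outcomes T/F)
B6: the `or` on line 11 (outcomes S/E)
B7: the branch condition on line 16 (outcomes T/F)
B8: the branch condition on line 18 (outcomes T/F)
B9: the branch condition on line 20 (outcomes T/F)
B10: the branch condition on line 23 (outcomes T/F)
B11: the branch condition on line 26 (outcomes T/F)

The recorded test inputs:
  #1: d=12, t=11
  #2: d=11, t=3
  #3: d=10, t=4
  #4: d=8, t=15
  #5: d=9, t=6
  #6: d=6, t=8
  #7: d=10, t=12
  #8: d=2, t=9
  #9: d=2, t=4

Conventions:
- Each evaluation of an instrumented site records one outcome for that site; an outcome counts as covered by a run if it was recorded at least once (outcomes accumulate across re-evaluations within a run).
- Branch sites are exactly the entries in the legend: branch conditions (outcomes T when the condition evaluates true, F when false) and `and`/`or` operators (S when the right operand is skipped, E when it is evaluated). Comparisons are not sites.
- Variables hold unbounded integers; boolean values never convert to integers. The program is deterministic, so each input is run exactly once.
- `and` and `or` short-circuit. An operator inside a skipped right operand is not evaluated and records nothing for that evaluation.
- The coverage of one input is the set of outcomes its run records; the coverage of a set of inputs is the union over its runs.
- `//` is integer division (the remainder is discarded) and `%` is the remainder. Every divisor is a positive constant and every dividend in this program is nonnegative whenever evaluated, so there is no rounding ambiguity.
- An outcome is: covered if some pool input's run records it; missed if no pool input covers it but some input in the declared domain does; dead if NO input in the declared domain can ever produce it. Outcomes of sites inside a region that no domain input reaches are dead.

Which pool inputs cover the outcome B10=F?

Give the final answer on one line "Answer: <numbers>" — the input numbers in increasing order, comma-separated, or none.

input #1 (d=12, t=11): does not record B10=F
input #2 (d=11, t=3): records B10=F
input #3 (d=10, t=4): records B10=F
input #4 (d=8, t=15): does not record B10=F
input #5 (d=9, t=6): does not record B10=F
input #6 (d=6, t=8): does not record B10=F
input #7 (d=10, t=12): does not record B10=F
input #8 (d=2, t=9): does not record B10=F
input #9 (d=2, t=4): does not record B10=F

Answer: 2, 3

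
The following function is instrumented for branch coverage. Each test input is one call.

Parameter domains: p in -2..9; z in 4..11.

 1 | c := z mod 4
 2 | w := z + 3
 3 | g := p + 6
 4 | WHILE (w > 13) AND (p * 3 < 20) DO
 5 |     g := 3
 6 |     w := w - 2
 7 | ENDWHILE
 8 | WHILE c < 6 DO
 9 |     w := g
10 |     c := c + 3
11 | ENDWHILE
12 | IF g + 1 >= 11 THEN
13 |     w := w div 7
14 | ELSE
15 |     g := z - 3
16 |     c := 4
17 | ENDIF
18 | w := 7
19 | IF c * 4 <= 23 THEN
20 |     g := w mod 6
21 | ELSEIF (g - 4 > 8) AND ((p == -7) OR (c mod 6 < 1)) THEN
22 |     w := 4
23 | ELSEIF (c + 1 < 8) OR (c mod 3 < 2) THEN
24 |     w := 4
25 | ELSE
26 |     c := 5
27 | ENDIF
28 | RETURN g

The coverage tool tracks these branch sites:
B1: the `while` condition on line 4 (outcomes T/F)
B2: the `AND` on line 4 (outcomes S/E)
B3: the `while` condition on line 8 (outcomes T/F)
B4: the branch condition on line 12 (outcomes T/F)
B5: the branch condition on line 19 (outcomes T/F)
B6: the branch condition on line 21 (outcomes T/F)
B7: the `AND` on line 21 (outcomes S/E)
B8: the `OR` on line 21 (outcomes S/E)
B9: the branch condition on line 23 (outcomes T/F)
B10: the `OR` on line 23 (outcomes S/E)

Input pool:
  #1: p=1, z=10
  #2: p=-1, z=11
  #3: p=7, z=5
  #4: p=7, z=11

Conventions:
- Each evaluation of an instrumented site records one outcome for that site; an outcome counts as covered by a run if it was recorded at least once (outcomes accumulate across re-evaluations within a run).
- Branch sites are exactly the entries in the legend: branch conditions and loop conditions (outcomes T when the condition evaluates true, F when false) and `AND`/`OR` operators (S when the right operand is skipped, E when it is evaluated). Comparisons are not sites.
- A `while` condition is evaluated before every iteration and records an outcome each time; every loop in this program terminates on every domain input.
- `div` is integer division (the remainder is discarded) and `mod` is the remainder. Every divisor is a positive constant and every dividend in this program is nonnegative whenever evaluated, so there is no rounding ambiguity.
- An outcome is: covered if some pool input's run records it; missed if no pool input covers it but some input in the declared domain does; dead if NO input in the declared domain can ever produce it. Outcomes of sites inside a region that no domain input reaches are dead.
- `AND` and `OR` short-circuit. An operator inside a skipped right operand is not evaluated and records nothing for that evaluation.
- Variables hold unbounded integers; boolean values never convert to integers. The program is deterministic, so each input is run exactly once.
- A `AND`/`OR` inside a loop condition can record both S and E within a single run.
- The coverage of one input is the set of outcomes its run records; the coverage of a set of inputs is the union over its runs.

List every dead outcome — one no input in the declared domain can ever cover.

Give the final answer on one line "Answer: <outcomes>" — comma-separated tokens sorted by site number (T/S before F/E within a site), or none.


exhaustive pass over the 96-input domain:
  B8=S: unreachable across the whole domain -> dead
  reachable outcomes have witnesses, e.g. B1=T (e.g. p=-2, z=11), B1=F (e.g. p=-2, z=4), B2=S (e.g. p=-2, z=4), B2=E (e.g. p=-2, z=11)
Answer: B8=S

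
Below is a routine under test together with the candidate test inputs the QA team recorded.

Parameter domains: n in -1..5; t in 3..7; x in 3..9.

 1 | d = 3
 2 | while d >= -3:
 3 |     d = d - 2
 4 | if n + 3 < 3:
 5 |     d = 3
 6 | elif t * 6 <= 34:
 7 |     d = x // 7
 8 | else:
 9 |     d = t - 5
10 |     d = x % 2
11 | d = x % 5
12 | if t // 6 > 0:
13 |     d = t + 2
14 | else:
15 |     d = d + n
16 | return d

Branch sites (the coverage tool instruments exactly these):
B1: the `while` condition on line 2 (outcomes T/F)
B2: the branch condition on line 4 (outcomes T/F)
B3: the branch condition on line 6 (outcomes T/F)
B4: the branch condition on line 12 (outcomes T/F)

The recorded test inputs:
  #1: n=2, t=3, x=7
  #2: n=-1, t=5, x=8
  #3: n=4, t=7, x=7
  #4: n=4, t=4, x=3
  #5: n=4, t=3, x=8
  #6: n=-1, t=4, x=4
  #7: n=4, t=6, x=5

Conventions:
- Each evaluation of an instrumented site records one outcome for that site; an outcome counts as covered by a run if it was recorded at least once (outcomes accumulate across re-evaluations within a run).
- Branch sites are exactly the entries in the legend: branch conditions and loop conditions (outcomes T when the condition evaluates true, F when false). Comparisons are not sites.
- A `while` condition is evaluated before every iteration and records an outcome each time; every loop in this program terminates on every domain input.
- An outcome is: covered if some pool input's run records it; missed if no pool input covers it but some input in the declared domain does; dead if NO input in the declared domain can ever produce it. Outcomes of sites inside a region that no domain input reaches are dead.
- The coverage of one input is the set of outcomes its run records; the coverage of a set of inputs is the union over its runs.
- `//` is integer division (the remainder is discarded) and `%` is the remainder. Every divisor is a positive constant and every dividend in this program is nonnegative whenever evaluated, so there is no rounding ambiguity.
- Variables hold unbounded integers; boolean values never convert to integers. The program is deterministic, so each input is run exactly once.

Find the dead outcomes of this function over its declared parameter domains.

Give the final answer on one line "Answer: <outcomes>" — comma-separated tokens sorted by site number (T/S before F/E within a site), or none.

checking every outcome against all 245 domain inputs:
  reachable outcomes have witnesses, e.g. B1=T (e.g. n=-1, t=3, x=3), B1=F (e.g. n=-1, t=3, x=3), B2=T (e.g. n=-1, t=3, x=3), B2=F (e.g. n=0, t=3, x=3)

Answer: none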